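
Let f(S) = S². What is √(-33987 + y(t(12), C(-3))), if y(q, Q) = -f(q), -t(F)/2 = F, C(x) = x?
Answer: I*√34563 ≈ 185.91*I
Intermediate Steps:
t(F) = -2*F
y(q, Q) = -q²
√(-33987 + y(t(12), C(-3))) = √(-33987 - (-2*12)²) = √(-33987 - 1*(-24)²) = √(-33987 - 1*576) = √(-33987 - 576) = √(-34563) = I*√34563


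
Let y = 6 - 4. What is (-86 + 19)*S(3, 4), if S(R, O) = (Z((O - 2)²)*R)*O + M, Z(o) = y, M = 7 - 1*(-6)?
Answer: -2479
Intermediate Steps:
M = 13 (M = 7 + 6 = 13)
y = 2
Z(o) = 2
S(R, O) = 13 + 2*O*R (S(R, O) = (2*R)*O + 13 = 2*O*R + 13 = 13 + 2*O*R)
(-86 + 19)*S(3, 4) = (-86 + 19)*(13 + 2*4*3) = -67*(13 + 24) = -67*37 = -2479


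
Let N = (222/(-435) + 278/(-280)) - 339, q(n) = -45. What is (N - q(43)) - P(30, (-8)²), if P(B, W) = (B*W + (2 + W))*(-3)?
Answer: 22989737/4060 ≈ 5662.5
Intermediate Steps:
P(B, W) = -6 - 3*W - 3*B*W (P(B, W) = (2 + W + B*W)*(-3) = -6 - 3*W - 3*B*W)
N = -1382443/4060 (N = (222*(-1/435) + 278*(-1/280)) - 339 = (-74/145 - 139/140) - 339 = -6103/4060 - 339 = -1382443/4060 ≈ -340.50)
(N - q(43)) - P(30, (-8)²) = (-1382443/4060 - 1*(-45)) - (-6 - 3*(-8)² - 3*30*(-8)²) = (-1382443/4060 + 45) - (-6 - 3*64 - 3*30*64) = -1199743/4060 - (-6 - 192 - 5760) = -1199743/4060 - 1*(-5958) = -1199743/4060 + 5958 = 22989737/4060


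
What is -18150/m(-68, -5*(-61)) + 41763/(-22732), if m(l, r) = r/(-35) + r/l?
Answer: 196128443871/142825156 ≈ 1373.2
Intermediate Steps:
m(l, r) = -r/35 + r/l (m(l, r) = r*(-1/35) + r/l = -r/35 + r/l)
-18150/m(-68, -5*(-61)) + 41763/(-22732) = -18150/(-(-1)*(-61)/7 - 5*(-61)/(-68)) + 41763/(-22732) = -18150/(-1/35*305 + 305*(-1/68)) + 41763*(-1/22732) = -18150/(-61/7 - 305/68) - 41763/22732 = -18150/(-6283/476) - 41763/22732 = -18150*(-476/6283) - 41763/22732 = 8639400/6283 - 41763/22732 = 196128443871/142825156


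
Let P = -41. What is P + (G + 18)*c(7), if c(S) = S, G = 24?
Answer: 253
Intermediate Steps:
P + (G + 18)*c(7) = -41 + (24 + 18)*7 = -41 + 42*7 = -41 + 294 = 253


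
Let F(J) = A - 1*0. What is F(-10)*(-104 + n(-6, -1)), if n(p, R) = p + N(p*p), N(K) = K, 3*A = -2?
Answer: 148/3 ≈ 49.333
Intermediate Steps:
A = -⅔ (A = (⅓)*(-2) = -⅔ ≈ -0.66667)
F(J) = -⅔ (F(J) = -⅔ - 1*0 = -⅔ + 0 = -⅔)
n(p, R) = p + p² (n(p, R) = p + p*p = p + p²)
F(-10)*(-104 + n(-6, -1)) = -2*(-104 - 6*(1 - 6))/3 = -2*(-104 - 6*(-5))/3 = -2*(-104 + 30)/3 = -⅔*(-74) = 148/3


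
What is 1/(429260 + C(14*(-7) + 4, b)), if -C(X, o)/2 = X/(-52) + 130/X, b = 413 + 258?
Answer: 611/262277341 ≈ 2.3296e-6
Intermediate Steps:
b = 671
C(X, o) = -260/X + X/26 (C(X, o) = -2*(X/(-52) + 130/X) = -2*(X*(-1/52) + 130/X) = -2*(-X/52 + 130/X) = -2*(130/X - X/52) = -260/X + X/26)
1/(429260 + C(14*(-7) + 4, b)) = 1/(429260 + (-260/(14*(-7) + 4) + (14*(-7) + 4)/26)) = 1/(429260 + (-260/(-98 + 4) + (-98 + 4)/26)) = 1/(429260 + (-260/(-94) + (1/26)*(-94))) = 1/(429260 + (-260*(-1/94) - 47/13)) = 1/(429260 + (130/47 - 47/13)) = 1/(429260 - 519/611) = 1/(262277341/611) = 611/262277341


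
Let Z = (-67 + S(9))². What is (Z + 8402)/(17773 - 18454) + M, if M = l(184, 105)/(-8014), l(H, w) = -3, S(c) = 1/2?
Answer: -68514331/3638356 ≈ -18.831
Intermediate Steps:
S(c) = ½
Z = 17689/4 (Z = (-67 + ½)² = (-133/2)² = 17689/4 ≈ 4422.3)
M = 3/8014 (M = -3/(-8014) = -3*(-1/8014) = 3/8014 ≈ 0.00037435)
(Z + 8402)/(17773 - 18454) + M = (17689/4 + 8402)/(17773 - 18454) + 3/8014 = (51297/4)/(-681) + 3/8014 = (51297/4)*(-1/681) + 3/8014 = -17099/908 + 3/8014 = -68514331/3638356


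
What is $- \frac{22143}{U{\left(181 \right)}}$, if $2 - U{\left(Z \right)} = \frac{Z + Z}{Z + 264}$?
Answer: $- \frac{298595}{16} \approx -18662.0$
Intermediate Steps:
$U{\left(Z \right)} = 2 - \frac{2 Z}{264 + Z}$ ($U{\left(Z \right)} = 2 - \frac{Z + Z}{Z + 264} = 2 - \frac{2 Z}{264 + Z}$)
$- \frac{22143}{U{\left(181 \right)}} = - \frac{22143}{528 \frac{1}{264 + 181}} = - \frac{22143}{528 \cdot \frac{1}{445}} = - \frac{22143}{\frac{528}{445}} = \left(-22143\right) \frac{445}{528} = - \frac{298595}{16}$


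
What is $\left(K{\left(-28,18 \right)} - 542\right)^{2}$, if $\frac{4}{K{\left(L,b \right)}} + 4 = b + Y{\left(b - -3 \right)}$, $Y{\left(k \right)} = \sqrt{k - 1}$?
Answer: $\frac{71007447}{242} + \frac{11917 \sqrt{5}}{242} \approx 2.9353 \cdot 10^{5}$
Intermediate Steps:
$Y{\left(k \right)} = \sqrt{-1 + k}$
$K{\left(L,b \right)} = \frac{4}{-4 + b + \sqrt{2 + b}}$ ($K{\left(L,b \right)} = \frac{4}{-4 + \left(b + \sqrt{-1 + \left(b - -3\right)}\right)} = \frac{4}{-4 + \left(b + \sqrt{-1 + \left(b + 3\right)}\right)} = \frac{4}{-4 + \left(b + \sqrt{-1 + \left(3 + b\right)}\right)} = \frac{4}{-4 + \left(b + \sqrt{2 + b}\right)} = \frac{4}{-4 + b + \sqrt{2 + b}}$)
$\left(K{\left(-28,18 \right)} - 542\right)^{2} = \left(\frac{4}{-4 + 18 + \sqrt{2 + 18}} - 542\right)^{2} = \left(\frac{4}{-4 + 18 + \sqrt{20}} - 542\right)^{2} = \left(\frac{4}{-4 + 18 + 2 \sqrt{5}} - 542\right)^{2} = \left(\frac{4}{14 + 2 \sqrt{5}} - 542\right)^{2} = \left(-542 + \frac{4}{14 + 2 \sqrt{5}}\right)^{2}$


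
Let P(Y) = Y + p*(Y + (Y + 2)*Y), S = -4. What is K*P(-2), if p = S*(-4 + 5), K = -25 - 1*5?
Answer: -180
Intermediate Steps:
K = -30 (K = -25 - 5 = -30)
p = -4 (p = -4*(-4 + 5) = -4*1 = -4)
P(Y) = -3*Y - 4*Y*(2 + Y) (P(Y) = Y - 4*(Y + (Y + 2)*Y) = Y - 4*(Y + (2 + Y)*Y) = Y - 4*(Y + Y*(2 + Y)) = Y + (-4*Y - 4*Y*(2 + Y)) = -3*Y - 4*Y*(2 + Y))
K*P(-2) = -(-60)*(-11 - 4*(-2)) = -(-60)*(-11 + 8) = -(-60)*(-3) = -30*6 = -180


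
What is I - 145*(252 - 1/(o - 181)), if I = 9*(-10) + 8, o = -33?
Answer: -7837253/214 ≈ -36623.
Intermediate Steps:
I = -82 (I = -90 + 8 = -82)
I - 145*(252 - 1/(o - 181)) = -82 - 145*(252 - 1/(-33 - 181)) = -82 - 145*(252 - 1/(-214)) = -82 - 145*(252 - 1*(-1/214)) = -82 - 145*(252 + 1/214) = -82 - 145*53929/214 = -82 - 7819705/214 = -7837253/214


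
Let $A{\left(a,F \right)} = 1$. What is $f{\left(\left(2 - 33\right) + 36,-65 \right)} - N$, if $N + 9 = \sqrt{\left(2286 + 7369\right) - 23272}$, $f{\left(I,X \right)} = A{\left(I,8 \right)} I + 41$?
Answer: $55 - 3 i \sqrt{1513} \approx 55.0 - 116.69 i$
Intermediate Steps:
$f{\left(I,X \right)} = 41 + I$ ($f{\left(I,X \right)} = 1 I + 41 = I + 41 = 41 + I$)
$N = -9 + 3 i \sqrt{1513}$ ($N = -9 + \sqrt{\left(2286 + 7369\right) - 23272} = -9 + \sqrt{9655 - 23272} = -9 + \sqrt{-13617} = -9 + 3 i \sqrt{1513} \approx -9.0 + 116.69 i$)
$f{\left(\left(2 - 33\right) + 36,-65 \right)} - N = \left(41 + \left(\left(2 - 33\right) + 36\right)\right) - \left(-9 + 3 i \sqrt{1513}\right) = \left(41 + \left(-31 + 36\right)\right) + \left(9 - 3 i \sqrt{1513}\right) = \left(41 + 5\right) + \left(9 - 3 i \sqrt{1513}\right) = 46 + \left(9 - 3 i \sqrt{1513}\right) = 55 - 3 i \sqrt{1513}$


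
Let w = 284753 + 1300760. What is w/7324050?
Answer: 1585513/7324050 ≈ 0.21648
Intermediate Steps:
w = 1585513
w/7324050 = 1585513/7324050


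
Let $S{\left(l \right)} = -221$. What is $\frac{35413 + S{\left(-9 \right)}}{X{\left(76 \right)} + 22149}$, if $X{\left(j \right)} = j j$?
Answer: $\frac{35192}{27925} \approx 1.2602$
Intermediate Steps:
$X{\left(j \right)} = j^{2}$
$\frac{35413 + S{\left(-9 \right)}}{X{\left(76 \right)} + 22149} = \frac{35413 - 221}{76^{2} + 22149} = \frac{35192}{5776 + 22149} = \frac{35192}{27925}$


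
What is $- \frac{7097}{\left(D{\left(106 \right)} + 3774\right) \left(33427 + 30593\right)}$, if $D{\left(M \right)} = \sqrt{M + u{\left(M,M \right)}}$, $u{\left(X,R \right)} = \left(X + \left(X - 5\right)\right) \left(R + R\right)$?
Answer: $- \frac{4464013}{151504247620} + \frac{7097 \sqrt{43990}}{909025485720} \approx -2.7827 \cdot 10^{-5}$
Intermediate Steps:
$u{\left(X,R \right)} = 2 R \left(-5 + 2 X\right)$ ($u{\left(X,R \right)} = \left(X + \left(-5 + X\right)\right) 2 R = \left(-5 + 2 X\right) 2 R = 2 R \left(-5 + 2 X\right)$)
$D{\left(M \right)} = \sqrt{M + 2 M \left(-5 + 2 M\right)}$
$- \frac{7097}{\left(D{\left(106 \right)} + 3774\right) \left(33427 + 30593\right)} = - \frac{7097}{\left(\sqrt{106 \left(-9 + 4 \cdot 106\right)} + 3774\right) \left(33427 + 30593\right)} = - \frac{7097}{\left(\sqrt{106 \left(-9 + 424\right)} + 3774\right) 64020} = - \frac{7097}{\left(\sqrt{106 \cdot 415} + 3774\right) 64020} = - \frac{7097}{\left(\sqrt{43990} + 3774\right) 64020} = - \frac{7097}{\left(3774 + \sqrt{43990}\right) 64020} = - \frac{7097}{241611480 + 64020 \sqrt{43990}}$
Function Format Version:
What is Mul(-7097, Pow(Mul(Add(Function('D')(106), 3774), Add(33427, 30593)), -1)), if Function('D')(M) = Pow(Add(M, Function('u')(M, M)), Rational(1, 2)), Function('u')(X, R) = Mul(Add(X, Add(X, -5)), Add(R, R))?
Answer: Add(Rational(-4464013, 151504247620), Mul(Rational(7097, 909025485720), Pow(43990, Rational(1, 2)))) ≈ -2.7827e-5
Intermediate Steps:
Function('u')(X, R) = Mul(2, R, Add(-5, Mul(2, X))) (Function('u')(X, R) = Mul(Add(X, Add(-5, X)), Mul(2, R)) = Mul(Add(-5, Mul(2, X)), Mul(2, R)) = Mul(2, R, Add(-5, Mul(2, X))))
Function('D')(M) = Pow(Add(M, Mul(2, M, Add(-5, Mul(2, M)))), Rational(1, 2))
Mul(-7097, Pow(Mul(Add(Function('D')(106), 3774), Add(33427, 30593)), -1)) = Mul(-7097, Pow(Mul(Add(Pow(Mul(106, Add(-9, Mul(4, 106))), Rational(1, 2)), 3774), Add(33427, 30593)), -1)) = Mul(-7097, Pow(Mul(Add(Pow(Mul(106, Add(-9, 424)), Rational(1, 2)), 3774), 64020), -1)) = Mul(-7097, Pow(Mul(Add(Pow(Mul(106, 415), Rational(1, 2)), 3774), 64020), -1)) = Mul(-7097, Pow(Mul(Add(Pow(43990, Rational(1, 2)), 3774), 64020), -1)) = Mul(-7097, Pow(Mul(Add(3774, Pow(43990, Rational(1, 2))), 64020), -1)) = Mul(-7097, Pow(Add(241611480, Mul(64020, Pow(43990, Rational(1, 2)))), -1))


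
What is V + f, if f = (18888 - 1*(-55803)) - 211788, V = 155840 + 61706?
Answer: 80449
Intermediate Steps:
V = 217546
f = -137097 (f = (18888 + 55803) - 211788 = 74691 - 211788 = -137097)
V + f = 217546 - 137097 = 80449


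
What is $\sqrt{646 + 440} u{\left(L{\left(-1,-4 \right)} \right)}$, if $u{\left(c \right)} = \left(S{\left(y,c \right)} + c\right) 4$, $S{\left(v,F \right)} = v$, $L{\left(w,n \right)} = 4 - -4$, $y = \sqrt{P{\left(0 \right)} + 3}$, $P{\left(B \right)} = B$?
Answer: $4 \sqrt{1086} \left(8 + \sqrt{3}\right) \approx 1282.9$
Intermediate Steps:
$y = \sqrt{3}$ ($y = \sqrt{0 + 3} = \sqrt{3} \approx 1.732$)
$L{\left(w,n \right)} = 8$ ($L{\left(w,n \right)} = 4 + 4 = 8$)
$u{\left(c \right)} = 4 c + 4 \sqrt{3}$ ($u{\left(c \right)} = \left(\sqrt{3} + c\right) 4 = \left(c + \sqrt{3}\right) 4 = 4 c + 4 \sqrt{3}$)
$\sqrt{646 + 440} u{\left(L{\left(-1,-4 \right)} \right)} = \sqrt{646 + 440} \left(4 \cdot 8 + 4 \sqrt{3}\right) = \sqrt{1086} \left(32 + 4 \sqrt{3}\right)$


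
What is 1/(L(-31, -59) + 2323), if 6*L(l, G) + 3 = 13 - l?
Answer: 6/13979 ≈ 0.00042922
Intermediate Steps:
L(l, G) = 5/3 - l/6 (L(l, G) = -½ + (13 - l)/6 = -½ + (13/6 - l/6) = 5/3 - l/6)
1/(L(-31, -59) + 2323) = 1/((5/3 - ⅙*(-31)) + 2323) = 1/((5/3 + 31/6) + 2323) = 1/(41/6 + 2323) = 1/(13979/6) = 6/13979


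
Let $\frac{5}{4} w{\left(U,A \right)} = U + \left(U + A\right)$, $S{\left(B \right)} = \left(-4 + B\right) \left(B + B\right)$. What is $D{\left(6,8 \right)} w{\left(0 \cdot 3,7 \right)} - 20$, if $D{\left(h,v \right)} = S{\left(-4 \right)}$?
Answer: $\frac{1692}{5} \approx 338.4$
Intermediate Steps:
$S{\left(B \right)} = 2 B \left(-4 + B\right)$ ($S{\left(B \right)} = \left(-4 + B\right) 2 B = 2 B \left(-4 + B\right)$)
$D{\left(h,v \right)} = 64$ ($D{\left(h,v \right)} = 2 \left(-4\right) \left(-4 - 4\right) = 2 \left(-4\right) \left(-8\right) = 64$)
$w{\left(U,A \right)} = \frac{4 A}{5} + \frac{8 U}{5}$ ($w{\left(U,A \right)} = \frac{4 \left(U + \left(U + A\right)\right)}{5} = \frac{4 \left(U + \left(A + U\right)\right)}{5} = \frac{4 \left(A + 2 U\right)}{5} = \frac{4 A}{5} + \frac{8 U}{5}$)
$D{\left(6,8 \right)} w{\left(0 \cdot 3,7 \right)} - 20 = 64 \left(\frac{4}{5} \cdot 7 + \frac{8 \cdot 0 \cdot 3}{5}\right) - 20 = 64 \left(\frac{28}{5} + \frac{8}{5} \cdot 0\right) - 20 = 64 \left(\frac{28}{5} + 0\right) - 20 = 64 \cdot \frac{28}{5} - 20 = \frac{1792}{5} - 20 = \frac{1692}{5}$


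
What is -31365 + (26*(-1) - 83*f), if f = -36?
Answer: -28403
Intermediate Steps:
-31365 + (26*(-1) - 83*f) = -31365 + (26*(-1) - 83*(-36)) = -31365 + (-26 + 2988) = -31365 + 2962 = -28403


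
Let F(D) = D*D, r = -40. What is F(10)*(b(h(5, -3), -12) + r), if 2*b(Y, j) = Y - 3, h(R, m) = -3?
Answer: -4300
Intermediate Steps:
b(Y, j) = -3/2 + Y/2 (b(Y, j) = (Y - 3)/2 = (-3 + Y)/2 = -3/2 + Y/2)
F(D) = D**2
F(10)*(b(h(5, -3), -12) + r) = 10**2*((-3/2 + (1/2)*(-3)) - 40) = 100*((-3/2 - 3/2) - 40) = 100*(-3 - 40) = 100*(-43) = -4300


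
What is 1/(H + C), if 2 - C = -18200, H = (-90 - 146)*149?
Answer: -1/16962 ≈ -5.8955e-5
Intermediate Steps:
H = -35164 (H = -236*149 = -35164)
C = 18202 (C = 2 - 1*(-18200) = 2 + 18200 = 18202)
1/(H + C) = 1/(-35164 + 18202) = 1/(-16962) = -1/16962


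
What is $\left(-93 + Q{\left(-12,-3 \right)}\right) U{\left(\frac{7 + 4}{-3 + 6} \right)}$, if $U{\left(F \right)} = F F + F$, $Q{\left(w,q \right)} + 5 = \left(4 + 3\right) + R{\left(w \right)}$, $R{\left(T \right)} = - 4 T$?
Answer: $- \frac{6622}{9} \approx -735.78$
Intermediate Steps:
$Q{\left(w,q \right)} = 2 - 4 w$ ($Q{\left(w,q \right)} = -5 - \left(-7 + 4 w\right) = 2 - 4 w$)
$U{\left(F \right)} = F + F^{2}$ ($U{\left(F \right)} = F^{2} + F = F + F^{2}$)
$\left(-93 + Q{\left(-12,-3 \right)}\right) U{\left(\frac{7 + 4}{-3 + 6} \right)} = \left(-93 + \left(2 - -48\right)\right) \frac{7 + 4}{-3 + 6} \left(1 + \frac{7 + 4}{-3 + 6}\right) = \left(-93 + \left(2 + 48\right)\right) \frac{11}{3} \left(1 + \frac{11}{3}\right) = \left(-93 + 50\right) 11 \cdot \frac{1}{3} \left(1 + 11 \cdot \frac{1}{3}\right) = - 43 \frac{11 \left(1 + \frac{11}{3}\right)}{3} = - 43 \cdot \frac{11}{3} \cdot \frac{14}{3} = \left(-43\right) \frac{154}{9} = - \frac{6622}{9}$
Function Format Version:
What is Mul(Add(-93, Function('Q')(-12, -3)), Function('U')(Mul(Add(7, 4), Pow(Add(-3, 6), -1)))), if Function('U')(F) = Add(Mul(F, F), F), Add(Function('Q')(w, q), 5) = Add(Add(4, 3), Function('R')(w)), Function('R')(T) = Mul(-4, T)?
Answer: Rational(-6622, 9) ≈ -735.78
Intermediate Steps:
Function('Q')(w, q) = Add(2, Mul(-4, w)) (Function('Q')(w, q) = Add(-5, Add(Add(4, 3), Mul(-4, w))) = Add(-5, Add(7, Mul(-4, w))) = Add(2, Mul(-4, w)))
Function('U')(F) = Add(F, Pow(F, 2)) (Function('U')(F) = Add(Pow(F, 2), F) = Add(F, Pow(F, 2)))
Mul(Add(-93, Function('Q')(-12, -3)), Function('U')(Mul(Add(7, 4), Pow(Add(-3, 6), -1)))) = Mul(Add(-93, Add(2, Mul(-4, -12))), Mul(Mul(Add(7, 4), Pow(Add(-3, 6), -1)), Add(1, Mul(Add(7, 4), Pow(Add(-3, 6), -1))))) = Mul(Add(-93, Add(2, 48)), Mul(Mul(11, Pow(3, -1)), Add(1, Mul(11, Pow(3, -1))))) = Mul(Add(-93, 50), Mul(Mul(11, Rational(1, 3)), Add(1, Mul(11, Rational(1, 3))))) = Mul(-43, Mul(Rational(11, 3), Add(1, Rational(11, 3)))) = Mul(-43, Mul(Rational(11, 3), Rational(14, 3))) = Mul(-43, Rational(154, 9)) = Rational(-6622, 9)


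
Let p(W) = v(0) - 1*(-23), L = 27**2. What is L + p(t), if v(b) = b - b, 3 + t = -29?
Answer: 752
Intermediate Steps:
t = -32 (t = -3 - 29 = -32)
v(b) = 0
L = 729
p(W) = 23 (p(W) = 0 - 1*(-23) = 0 + 23 = 23)
L + p(t) = 729 + 23 = 752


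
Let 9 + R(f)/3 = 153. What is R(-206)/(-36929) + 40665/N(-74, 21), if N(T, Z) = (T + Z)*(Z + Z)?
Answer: -500893139/27401318 ≈ -18.280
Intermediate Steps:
N(T, Z) = 2*Z*(T + Z) (N(T, Z) = (T + Z)*(2*Z) = 2*Z*(T + Z))
R(f) = 432 (R(f) = -27 + 3*153 = -27 + 459 = 432)
R(-206)/(-36929) + 40665/N(-74, 21) = 432/(-36929) + 40665/((2*21*(-74 + 21))) = 432*(-1/36929) + 40665/((2*21*(-53))) = -432/36929 + 40665/(-2226) = -432/36929 + 40665*(-1/2226) = -432/36929 - 13555/742 = -500893139/27401318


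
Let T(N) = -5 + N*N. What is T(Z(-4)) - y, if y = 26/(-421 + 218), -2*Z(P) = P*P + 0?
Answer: 12003/203 ≈ 59.128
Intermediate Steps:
Z(P) = -P**2/2 (Z(P) = -(P*P + 0)/2 = -(P**2 + 0)/2 = -P**2/2)
y = -26/203 (y = 26/(-203) = -1/203*26 = -26/203 ≈ -0.12808)
T(N) = -5 + N**2
T(Z(-4)) - y = (-5 + (-1/2*(-4)**2)**2) - 1*(-26/203) = (-5 + (-1/2*16)**2) + 26/203 = (-5 + (-8)**2) + 26/203 = (-5 + 64) + 26/203 = 59 + 26/203 = 12003/203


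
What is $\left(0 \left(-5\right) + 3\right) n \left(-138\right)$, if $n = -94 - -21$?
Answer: $30222$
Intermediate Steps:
$n = -73$ ($n = -94 + 21 = -73$)
$\left(0 \left(-5\right) + 3\right) n \left(-138\right) = \left(0 \left(-5\right) + 3\right) \left(-73\right) \left(-138\right) = \left(0 + 3\right) \left(-73\right) \left(-138\right) = 3 \left(-73\right) \left(-138\right) = \left(-219\right) \left(-138\right) = 30222$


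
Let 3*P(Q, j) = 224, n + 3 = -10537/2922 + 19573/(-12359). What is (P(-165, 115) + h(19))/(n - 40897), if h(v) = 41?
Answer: -4177070102/1477209037289 ≈ -0.0028277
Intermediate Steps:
n = -295758083/36112998 (n = -3 + (-10537/2922 + 19573/(-12359)) = -3 + (-10537*1/2922 + 19573*(-1/12359)) = -3 + (-10537/2922 - 19573/12359) = -3 - 187419089/36112998 = -295758083/36112998 ≈ -8.1898)
P(Q, j) = 224/3 (P(Q, j) = (⅓)*224 = 224/3)
(P(-165, 115) + h(19))/(n - 40897) = (224/3 + 41)/(-295758083/36112998 - 40897) = 347/(3*(-1477209037289/36112998)) = (347/3)*(-36112998/1477209037289) = -4177070102/1477209037289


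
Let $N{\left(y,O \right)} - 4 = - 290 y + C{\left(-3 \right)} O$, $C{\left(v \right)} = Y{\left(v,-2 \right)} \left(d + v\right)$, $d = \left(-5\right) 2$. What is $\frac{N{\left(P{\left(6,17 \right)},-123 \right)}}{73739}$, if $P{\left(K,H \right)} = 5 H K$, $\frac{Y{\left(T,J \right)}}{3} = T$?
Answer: $- \frac{162287}{73739} \approx -2.2008$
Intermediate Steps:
$Y{\left(T,J \right)} = 3 T$
$d = -10$
$C{\left(v \right)} = 3 v \left(-10 + v\right)$
$P{\left(K,H \right)} = 5 H K$
$N{\left(y,O \right)} = 4 - 290 y + 117 O$ ($N{\left(y,O \right)} = 4 + \left(- 290 y + 3 \left(-3\right) \left(-10 - 3\right) O\right) = 4 + \left(- 290 y + 3 \left(-3\right) \left(-13\right) O\right) = 4 + \left(- 290 y + 117 O\right) = 4 - 290 y + 117 O$)
$\frac{N{\left(P{\left(6,17 \right)},-123 \right)}}{73739} = \frac{4 - 290 \cdot 5 \cdot 17 \cdot 6 + 117 \left(-123\right)}{73739} = \left(4 - 147900 - 14391\right) \frac{1}{73739} = \left(-162287\right) \frac{1}{73739} = - \frac{162287}{73739}$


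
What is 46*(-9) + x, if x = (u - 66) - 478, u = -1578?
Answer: -2536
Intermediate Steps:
x = -2122 (x = (-1578 - 66) - 478 = -1644 - 478 = -2122)
46*(-9) + x = 46*(-9) - 2122 = -414 - 2122 = -2536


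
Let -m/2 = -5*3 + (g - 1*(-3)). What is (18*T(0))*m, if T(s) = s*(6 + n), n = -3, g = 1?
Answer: 0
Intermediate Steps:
m = 22 (m = -2*(-5*3 + (1 - 1*(-3))) = -2*(-15 + (1 + 3)) = -2*(-15 + 4) = -2*(-11) = 22)
T(s) = 3*s (T(s) = s*(6 - 3) = s*3 = 3*s)
(18*T(0))*m = (18*(3*0))*22 = (18*0)*22 = 0*22 = 0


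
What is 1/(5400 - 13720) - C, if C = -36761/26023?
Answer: 305825497/216511360 ≈ 1.4125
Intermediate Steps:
C = -36761/26023 (C = -36761*1/26023 = -36761/26023 ≈ -1.4126)
1/(5400 - 13720) - C = 1/(5400 - 13720) - 1*(-36761/26023) = 1/(-8320) + 36761/26023 = -1/8320 + 36761/26023 = 305825497/216511360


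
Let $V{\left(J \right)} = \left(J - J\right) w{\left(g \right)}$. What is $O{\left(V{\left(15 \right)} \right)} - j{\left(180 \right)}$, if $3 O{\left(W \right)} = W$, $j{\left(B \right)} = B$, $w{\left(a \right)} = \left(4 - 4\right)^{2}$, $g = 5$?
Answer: $-180$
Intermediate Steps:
$w{\left(a \right)} = 0$ ($w{\left(a \right)} = 0^{2} = 0$)
$V{\left(J \right)} = 0$ ($V{\left(J \right)} = \left(J - J\right) 0 = 0 \cdot 0 = 0$)
$O{\left(W \right)} = \frac{W}{3}$
$O{\left(V{\left(15 \right)} \right)} - j{\left(180 \right)} = \frac{1}{3} \cdot 0 - 180 = 0 - 180 = -180$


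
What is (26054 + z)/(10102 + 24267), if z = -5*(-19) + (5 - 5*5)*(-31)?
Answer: 26769/34369 ≈ 0.77887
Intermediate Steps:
z = 715 (z = 95 + (5 - 25)*(-31) = 95 - 20*(-31) = 95 + 620 = 715)
(26054 + z)/(10102 + 24267) = (26054 + 715)/(10102 + 24267) = 26769/34369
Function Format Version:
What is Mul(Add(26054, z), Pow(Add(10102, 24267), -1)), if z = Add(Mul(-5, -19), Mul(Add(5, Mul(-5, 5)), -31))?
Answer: Rational(26769, 34369) ≈ 0.77887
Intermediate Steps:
z = 715 (z = Add(95, Mul(Add(5, -25), -31)) = Add(95, Mul(-20, -31)) = Add(95, 620) = 715)
Mul(Add(26054, z), Pow(Add(10102, 24267), -1)) = Mul(Add(26054, 715), Pow(Add(10102, 24267), -1)) = Mul(26769, Pow(34369, -1)) = Mul(26769, Rational(1, 34369)) = Rational(26769, 34369)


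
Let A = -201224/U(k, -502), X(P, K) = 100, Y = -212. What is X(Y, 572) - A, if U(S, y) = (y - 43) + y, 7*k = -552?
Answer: -96524/1047 ≈ -92.191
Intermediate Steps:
k = -552/7 (k = (⅐)*(-552) = -552/7 ≈ -78.857)
U(S, y) = -43 + 2*y (U(S, y) = (-43 + y) + y = -43 + 2*y)
A = 201224/1047 (A = -201224/(-43 + 2*(-502)) = -201224/(-43 - 1004) = -201224/(-1047) = -201224*(-1/1047) = 201224/1047 ≈ 192.19)
X(Y, 572) - A = 100 - 1*201224/1047 = 100 - 201224/1047 = -96524/1047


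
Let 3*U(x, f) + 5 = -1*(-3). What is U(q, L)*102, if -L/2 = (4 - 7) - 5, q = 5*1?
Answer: -68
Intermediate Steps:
q = 5
L = 16 (L = -2*((4 - 7) - 5) = -2*(-3 - 5) = -2*(-8) = 16)
U(x, f) = -2/3 (U(x, f) = -5/3 + (-1*(-3))/3 = -5/3 + (1/3)*3 = -5/3 + 1 = -2/3)
U(q, L)*102 = -2/3*102 = -68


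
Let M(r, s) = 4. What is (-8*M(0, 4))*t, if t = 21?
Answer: -672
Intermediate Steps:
(-8*M(0, 4))*t = -8*4*21 = -32*21 = -672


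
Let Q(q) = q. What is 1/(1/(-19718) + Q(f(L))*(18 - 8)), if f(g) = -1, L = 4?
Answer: -19718/197181 ≈ -0.099999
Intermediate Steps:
1/(1/(-19718) + Q(f(L))*(18 - 8)) = 1/(1/(-19718) - (18 - 8)) = 1/(-1/19718 - 1*10) = 1/(-1/19718 - 10) = 1/(-197181/19718) = -19718/197181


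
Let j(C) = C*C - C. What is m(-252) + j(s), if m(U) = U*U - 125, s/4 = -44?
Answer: 94531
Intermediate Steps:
s = -176 (s = 4*(-44) = -176)
j(C) = C**2 - C
m(U) = -125 + U**2 (m(U) = U**2 - 125 = -125 + U**2)
m(-252) + j(s) = (-125 + (-252)**2) - 176*(-1 - 176) = (-125 + 63504) - 176*(-177) = 63379 + 31152 = 94531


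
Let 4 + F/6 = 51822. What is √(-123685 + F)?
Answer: √187223 ≈ 432.69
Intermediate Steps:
F = 310908 (F = -24 + 6*51822 = -24 + 310932 = 310908)
√(-123685 + F) = √(-123685 + 310908) = √187223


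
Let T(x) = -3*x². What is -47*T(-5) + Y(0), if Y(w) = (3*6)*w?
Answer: 3525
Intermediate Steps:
Y(w) = 18*w
-47*T(-5) + Y(0) = -(-141)*(-5)² + 18*0 = -(-141)*25 + 0 = -47*(-75) + 0 = 3525 + 0 = 3525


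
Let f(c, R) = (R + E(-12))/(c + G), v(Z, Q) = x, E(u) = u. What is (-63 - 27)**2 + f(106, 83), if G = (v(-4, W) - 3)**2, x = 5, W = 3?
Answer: 891071/110 ≈ 8100.6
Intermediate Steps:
v(Z, Q) = 5
G = 4 (G = (5 - 3)**2 = 2**2 = 4)
f(c, R) = (-12 + R)/(4 + c) (f(c, R) = (R - 12)/(c + 4) = (-12 + R)/(4 + c))
(-63 - 27)**2 + f(106, 83) = (-63 - 27)**2 + (-12 + 83)/(4 + 106) = (-90)**2 + 71/110 = 8100 + (1/110)*71 = 8100 + 71/110 = 891071/110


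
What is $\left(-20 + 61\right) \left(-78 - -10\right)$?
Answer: $-2788$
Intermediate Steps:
$\left(-20 + 61\right) \left(-78 - -10\right) = 41 \left(-78 + 10\right) = 41 \left(-68\right) = -2788$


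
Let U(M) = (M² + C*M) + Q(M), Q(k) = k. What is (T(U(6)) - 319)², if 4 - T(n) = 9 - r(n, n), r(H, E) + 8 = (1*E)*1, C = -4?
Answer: 98596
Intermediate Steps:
r(H, E) = -8 + E (r(H, E) = -8 + (1*E)*1 = -8 + E*1 = -8 + E)
U(M) = M² - 3*M (U(M) = (M² - 4*M) + M = M² - 3*M)
T(n) = -13 + n (T(n) = 4 - (9 - (-8 + n)) = 4 - (9 + (8 - n)) = 4 - (17 - n) = 4 + (-17 + n) = -13 + n)
(T(U(6)) - 319)² = ((-13 + 6*(-3 + 6)) - 319)² = ((-13 + 6*3) - 319)² = ((-13 + 18) - 319)² = (5 - 319)² = (-314)² = 98596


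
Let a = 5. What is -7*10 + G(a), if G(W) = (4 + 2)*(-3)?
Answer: -88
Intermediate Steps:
G(W) = -18 (G(W) = 6*(-3) = -18)
-7*10 + G(a) = -7*10 - 18 = -70 - 18 = -88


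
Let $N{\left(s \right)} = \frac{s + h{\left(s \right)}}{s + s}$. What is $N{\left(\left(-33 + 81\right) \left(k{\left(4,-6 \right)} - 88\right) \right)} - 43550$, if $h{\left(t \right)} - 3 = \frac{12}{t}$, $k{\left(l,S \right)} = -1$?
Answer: $- \frac{132462947435}{3041664} \approx -43550.0$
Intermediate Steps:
$h{\left(t \right)} = 3 + \frac{12}{t}$
$N{\left(s \right)} = \frac{3 + s + \frac{12}{s}}{2 s}$ ($N{\left(s \right)} = \frac{s + \left(3 + \frac{12}{s}\right)}{s + s} = \frac{3 + s + \frac{12}{s}}{2 s}$)
$N{\left(\left(-33 + 81\right) \left(k{\left(4,-6 \right)} - 88\right) \right)} - 43550 = \frac{12 + \left(\left(-33 + 81\right) \left(-1 - 88\right)\right)^{2} + 3 \left(-33 + 81\right) \left(-1 - 88\right)}{2 \left(-1 - 88\right)^{2} \left(-33 + 81\right)^{2}} - 43550 = \frac{12 + \left(48 \left(-89\right)\right)^{2} + 3 \cdot 48 \left(-89\right)}{2 \cdot 18249984} - 43550 = \frac{12 + \left(-4272\right)^{2} + 3 \left(-4272\right)}{2 \cdot 18249984} - 43550 = \frac{1}{2} \cdot \frac{1}{18249984} \left(12 + 18249984 - 12816\right) - 43550 = \frac{1}{2} \cdot \frac{1}{18249984} \cdot 18237180 - 43550 = \frac{1519765}{3041664} - 43550 = - \frac{132462947435}{3041664}$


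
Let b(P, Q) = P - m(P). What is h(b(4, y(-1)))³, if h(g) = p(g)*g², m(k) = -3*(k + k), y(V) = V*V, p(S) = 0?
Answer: 0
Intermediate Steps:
y(V) = V²
m(k) = -6*k
b(P, Q) = 7*P (b(P, Q) = P - (-6)*P = P + 6*P = 7*P)
h(g) = 0 (h(g) = 0*g² = 0)
h(b(4, y(-1)))³ = 0³ = 0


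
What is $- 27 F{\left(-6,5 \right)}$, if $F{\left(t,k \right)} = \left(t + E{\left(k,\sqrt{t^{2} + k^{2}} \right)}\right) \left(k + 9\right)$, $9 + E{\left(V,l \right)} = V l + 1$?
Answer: $5292 - 1890 \sqrt{61} \approx -9469.4$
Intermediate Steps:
$E{\left(V,l \right)} = -8 + V l$ ($E{\left(V,l \right)} = -9 + \left(V l + 1\right) = -9 + \left(1 + V l\right) = -8 + V l$)
$F{\left(t,k \right)} = \left(9 + k\right) \left(-8 + t + k \sqrt{k^{2} + t^{2}}\right)$ ($F{\left(t,k \right)} = \left(t + \left(-8 + k \sqrt{t^{2} + k^{2}}\right)\right) \left(k + 9\right) = \left(t + \left(-8 + k \sqrt{k^{2} + t^{2}}\right)\right) \left(9 + k\right) = \left(-8 + t + k \sqrt{k^{2} + t^{2}}\right) \left(9 + k\right) = \left(9 + k\right) \left(-8 + t + k \sqrt{k^{2} + t^{2}}\right)$)
$- 27 F{\left(-6,5 \right)} = - 27 \left(-72 + 9 \left(-6\right) + 5 \left(-6\right) + 5 \left(-8 + 5 \sqrt{5^{2} + \left(-6\right)^{2}}\right) + 9 \cdot 5 \sqrt{5^{2} + \left(-6\right)^{2}}\right) = - 27 \left(-72 - 54 - 30 + 5 \left(-8 + 5 \sqrt{25 + 36}\right) + 9 \cdot 5 \sqrt{25 + 36}\right) = - 27 \left(-72 - 54 - 30 + 5 \left(-8 + 5 \sqrt{61}\right) + 9 \cdot 5 \sqrt{61}\right) = - 27 \left(-72 - 54 - 30 - \left(40 - 25 \sqrt{61}\right) + 45 \sqrt{61}\right) = - 27 \left(-196 + 70 \sqrt{61}\right) = 5292 - 1890 \sqrt{61}$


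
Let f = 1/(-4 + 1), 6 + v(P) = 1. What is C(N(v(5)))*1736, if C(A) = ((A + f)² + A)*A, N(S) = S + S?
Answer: -15120560/9 ≈ -1.6801e+6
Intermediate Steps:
v(P) = -5 (v(P) = -6 + 1 = -5)
f = -⅓ (f = 1/(-3) = -⅓ ≈ -0.33333)
N(S) = 2*S
C(A) = A*(A + (-⅓ + A)²) (C(A) = ((A - ⅓)² + A)*A = ((-⅓ + A)² + A)*A = (A + (-⅓ + A)²)*A = A*(A + (-⅓ + A)²))
C(N(v(5)))*1736 = ((2*(-5))*(⅑ + (2*(-5))² + (2*(-5))/3))*1736 = -10*(⅑ + (-10)² + (⅓)*(-10))*1736 = -10*(⅑ + 100 - 10/3)*1736 = -10*871/9*1736 = -8710/9*1736 = -15120560/9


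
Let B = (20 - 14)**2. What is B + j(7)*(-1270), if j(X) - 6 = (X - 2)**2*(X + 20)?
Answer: -864834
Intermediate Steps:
j(X) = 6 + (-2 + X)**2*(20 + X) (j(X) = 6 + (X - 2)**2*(X + 20) = 6 + (-2 + X)**2*(20 + X))
B = 36 (B = 6**2 = 36)
B + j(7)*(-1270) = 36 + (86 + 7**3 - 76*7 + 16*7**2)*(-1270) = 36 + (86 + 343 - 532 + 16*49)*(-1270) = 36 + (86 + 343 - 532 + 784)*(-1270) = 36 + 681*(-1270) = 36 - 864870 = -864834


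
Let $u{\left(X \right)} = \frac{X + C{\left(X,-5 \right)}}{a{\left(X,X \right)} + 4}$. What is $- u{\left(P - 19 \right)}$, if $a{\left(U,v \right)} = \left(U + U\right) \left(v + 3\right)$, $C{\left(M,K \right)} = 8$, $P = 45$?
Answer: $- \frac{17}{756} \approx -0.022487$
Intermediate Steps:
$a{\left(U,v \right)} = 2 U \left(3 + v\right)$
$u{\left(X \right)} = \frac{8 + X}{4 + 2 X \left(3 + X\right)}$ ($u{\left(X \right)} = \frac{X + 8}{2 X \left(3 + X\right) + 4} = \frac{8 + X}{4 + 2 X \left(3 + X\right)}$)
$- u{\left(P - 19 \right)} = - \frac{8 + \left(45 - 19\right)}{2 \left(2 + \left(45 - 19\right) \left(3 + \left(45 - 19\right)\right)\right)} = - \frac{8 + 26}{2 \left(2 + 26 \left(3 + 26\right)\right)} = - \frac{34}{2 \left(2 + 26 \cdot 29\right)} = - \frac{34}{2 \left(2 + 754\right)} = - \frac{34}{2 \cdot 756} = \left(-1\right) \frac{17}{756} = - \frac{17}{756}$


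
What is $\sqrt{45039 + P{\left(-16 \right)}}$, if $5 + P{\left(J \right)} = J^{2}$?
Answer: $\sqrt{45290} \approx 212.81$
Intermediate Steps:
$P{\left(J \right)} = -5 + J^{2}$
$\sqrt{45039 + P{\left(-16 \right)}} = \sqrt{45039 - \left(5 - \left(-16\right)^{2}\right)} = \sqrt{45039 + \left(-5 + 256\right)} = \sqrt{45039 + 251} = \sqrt{45290}$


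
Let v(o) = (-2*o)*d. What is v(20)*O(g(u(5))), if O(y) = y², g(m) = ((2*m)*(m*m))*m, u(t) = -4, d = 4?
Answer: -41943040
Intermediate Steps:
v(o) = -8*o (v(o) = -2*o*4 = -8*o)
g(m) = 2*m⁴ (g(m) = ((2*m)*m²)*m = (2*m³)*m = 2*m⁴)
v(20)*O(g(u(5))) = (-8*20)*(2*(-4)⁴)² = -160*(2*256)² = -160*512² = -160*262144 = -41943040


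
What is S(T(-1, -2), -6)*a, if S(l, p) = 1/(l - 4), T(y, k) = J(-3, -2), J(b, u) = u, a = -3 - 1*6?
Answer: 3/2 ≈ 1.5000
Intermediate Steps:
a = -9 (a = -3 - 6 = -9)
T(y, k) = -2
S(l, p) = 1/(-4 + l)
S(T(-1, -2), -6)*a = -9/(-4 - 2) = -9/(-6) = -⅙*(-9) = 3/2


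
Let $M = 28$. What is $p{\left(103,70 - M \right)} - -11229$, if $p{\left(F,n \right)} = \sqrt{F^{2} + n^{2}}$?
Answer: $11229 + \sqrt{12373} \approx 11340.0$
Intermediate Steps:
$p{\left(103,70 - M \right)} - -11229 = \sqrt{103^{2} + \left(70 - 28\right)^{2}} - -11229 = \sqrt{10609 + \left(70 - 28\right)^{2}} + 11229 = \sqrt{10609 + 42^{2}} + 11229 = \sqrt{10609 + 1764} + 11229 = \sqrt{12373} + 11229 = 11229 + \sqrt{12373}$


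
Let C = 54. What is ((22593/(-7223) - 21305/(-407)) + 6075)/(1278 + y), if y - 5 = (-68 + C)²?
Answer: 18003738739/4347906519 ≈ 4.1408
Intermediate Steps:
y = 201 (y = 5 + (-68 + 54)² = 5 + (-14)² = 5 + 196 = 201)
((22593/(-7223) - 21305/(-407)) + 6075)/(1278 + y) = ((22593/(-7223) - 21305/(-407)) + 6075)/(1278 + 201) = ((22593*(-1/7223) - 21305*(-1/407)) + 6075)/1479 = ((-22593/7223 + 21305/407) + 6075)*(1/1479) = (144690664/2939761 + 6075)*(1/1479) = (18003738739/2939761)*(1/1479) = 18003738739/4347906519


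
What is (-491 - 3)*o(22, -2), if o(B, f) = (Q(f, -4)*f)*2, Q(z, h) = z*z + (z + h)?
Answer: -3952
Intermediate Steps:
Q(z, h) = h + z + z² (Q(z, h) = z² + (h + z) = h + z + z²)
o(B, f) = 2*f*(-4 + f + f²) (o(B, f) = ((-4 + f + f²)*f)*2 = (f*(-4 + f + f²))*2 = 2*f*(-4 + f + f²))
(-491 - 3)*o(22, -2) = (-491 - 3)*(2*(-2)*(-4 - 2 + (-2)²)) = -988*(-2)*(-4 - 2 + 4) = -988*(-2)*(-2) = -494*8 = -3952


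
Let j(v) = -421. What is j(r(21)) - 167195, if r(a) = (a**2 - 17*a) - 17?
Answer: -167616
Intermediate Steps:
r(a) = -17 + a**2 - 17*a
j(r(21)) - 167195 = -421 - 167195 = -167616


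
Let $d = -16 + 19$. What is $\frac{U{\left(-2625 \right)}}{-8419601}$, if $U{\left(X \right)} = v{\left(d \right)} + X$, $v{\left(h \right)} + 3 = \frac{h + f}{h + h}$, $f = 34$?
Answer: $\frac{15731}{50517606} \approx 0.0003114$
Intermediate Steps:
$d = 3$
$v{\left(h \right)} = -3 + \frac{34 + h}{2 h}$ ($v{\left(h \right)} = -3 + \frac{h + 34}{h + h} = -3 + \frac{34 + h}{2 h}$)
$U{\left(X \right)} = \frac{19}{6} + X$ ($U{\left(X \right)} = \left(- \frac{5}{2} + \frac{17}{3}\right) + X = \frac{19}{6} + X$)
$\frac{U{\left(-2625 \right)}}{-8419601} = \frac{\frac{19}{6} - 2625}{-8419601} = \left(- \frac{15731}{6}\right) \left(- \frac{1}{8419601}\right) = \frac{15731}{50517606}$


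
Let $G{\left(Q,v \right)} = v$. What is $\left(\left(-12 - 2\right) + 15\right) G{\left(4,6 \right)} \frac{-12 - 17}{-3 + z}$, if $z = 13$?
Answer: $- \frac{87}{5} \approx -17.4$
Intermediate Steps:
$\left(\left(-12 - 2\right) + 15\right) G{\left(4,6 \right)} \frac{-12 - 17}{-3 + z} = \left(\left(-12 - 2\right) + 15\right) 6 \frac{-12 - 17}{-3 + 13} = \left(-14 + 15\right) 6 \left(- \frac{29}{10}\right) = 1 \cdot 6 \left(\left(-29\right) \frac{1}{10}\right) = 6 \left(- \frac{29}{10}\right) = - \frac{87}{5}$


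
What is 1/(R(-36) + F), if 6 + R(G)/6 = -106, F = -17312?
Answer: -1/17984 ≈ -5.5605e-5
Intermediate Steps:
R(G) = -672 (R(G) = -36 + 6*(-106) = -36 - 636 = -672)
1/(R(-36) + F) = 1/(-672 - 17312) = 1/(-17984) = -1/17984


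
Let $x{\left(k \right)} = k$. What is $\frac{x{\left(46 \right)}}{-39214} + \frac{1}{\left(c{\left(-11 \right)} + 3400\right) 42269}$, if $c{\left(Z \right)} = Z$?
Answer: $- \frac{3294722136}{2808695711087} \approx -0.001173$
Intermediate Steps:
$\frac{x{\left(46 \right)}}{-39214} + \frac{1}{\left(c{\left(-11 \right)} + 3400\right) 42269} = \frac{46}{-39214} + \frac{1}{\left(-11 + 3400\right) 42269} = 46 \left(- \frac{1}{39214}\right) + \frac{1}{3389} \cdot \frac{1}{42269} = - \frac{23}{19607} + \frac{1}{3389} \cdot \frac{1}{42269} = - \frac{23}{19607} + \frac{1}{143249641} = - \frac{3294722136}{2808695711087}$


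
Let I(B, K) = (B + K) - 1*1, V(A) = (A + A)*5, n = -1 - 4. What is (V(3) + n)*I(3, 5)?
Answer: 175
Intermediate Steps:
n = -5
V(A) = 10*A (V(A) = (2*A)*5 = 10*A)
I(B, K) = -1 + B + K (I(B, K) = (B + K) - 1 = -1 + B + K)
(V(3) + n)*I(3, 5) = (10*3 - 5)*(-1 + 3 + 5) = (30 - 5)*7 = 25*7 = 175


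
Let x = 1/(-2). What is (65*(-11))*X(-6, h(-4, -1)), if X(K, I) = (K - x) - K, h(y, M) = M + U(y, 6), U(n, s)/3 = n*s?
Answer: -715/2 ≈ -357.50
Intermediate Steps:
U(n, s) = 3*n*s (U(n, s) = 3*(n*s) = 3*n*s)
x = -½ ≈ -0.50000
h(y, M) = M + 18*y (h(y, M) = M + 3*y*6 = M + 18*y)
X(K, I) = ½ (X(K, I) = (K - 1*(-½)) - K = (K + ½) - K = (½ + K) - K = ½)
(65*(-11))*X(-6, h(-4, -1)) = (65*(-11))*(½) = -715*½ = -715/2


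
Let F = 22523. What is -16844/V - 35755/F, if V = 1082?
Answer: -209032161/12184943 ≈ -17.155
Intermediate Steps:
-16844/V - 35755/F = -16844/1082 - 35755/22523 = -16844*1/1082 - 35755*1/22523 = -8422/541 - 35755/22523 = -209032161/12184943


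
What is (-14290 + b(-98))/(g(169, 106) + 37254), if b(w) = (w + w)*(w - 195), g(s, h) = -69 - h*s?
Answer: 43138/19271 ≈ 2.2385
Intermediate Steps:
g(s, h) = -69 - h*s
b(w) = 2*w*(-195 + w) (b(w) = (2*w)*(-195 + w) = 2*w*(-195 + w))
(-14290 + b(-98))/(g(169, 106) + 37254) = (-14290 + 2*(-98)*(-195 - 98))/((-69 - 1*106*169) + 37254) = (-14290 + 2*(-98)*(-293))/((-69 - 17914) + 37254) = (-14290 + 57428)/(-17983 + 37254) = 43138/19271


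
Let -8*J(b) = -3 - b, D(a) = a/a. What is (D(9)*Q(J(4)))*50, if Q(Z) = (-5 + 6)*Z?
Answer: 175/4 ≈ 43.750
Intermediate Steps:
D(a) = 1
J(b) = 3/8 + b/8 (J(b) = -(-3 - b)/8 = 3/8 + b/8)
Q(Z) = Z (Q(Z) = 1*Z = Z)
(D(9)*Q(J(4)))*50 = (1*(3/8 + (⅛)*4))*50 = (1*(3/8 + ½))*50 = (1*(7/8))*50 = (7/8)*50 = 175/4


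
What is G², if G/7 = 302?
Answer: 4468996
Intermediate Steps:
G = 2114 (G = 7*302 = 2114)
G² = 2114² = 4468996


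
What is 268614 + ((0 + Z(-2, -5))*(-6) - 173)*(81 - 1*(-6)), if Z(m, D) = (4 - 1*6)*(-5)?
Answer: 248343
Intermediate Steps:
Z(m, D) = 10 (Z(m, D) = (4 - 6)*(-5) = -2*(-5) = 10)
268614 + ((0 + Z(-2, -5))*(-6) - 173)*(81 - 1*(-6)) = 268614 + ((0 + 10)*(-6) - 173)*(81 - 1*(-6)) = 268614 + (10*(-6) - 173)*(81 + 6) = 268614 + (-60 - 173)*87 = 268614 - 233*87 = 268614 - 20271 = 248343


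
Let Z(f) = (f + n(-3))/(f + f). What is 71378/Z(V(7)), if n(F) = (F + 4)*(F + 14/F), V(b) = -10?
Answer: 4282680/53 ≈ 80805.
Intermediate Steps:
n(F) = (4 + F)*(F + 14/F)
Z(f) = (-23/3 + f)/(2*f) (Z(f) = (f + (14 + (-3)**2 + 4*(-3) + 56/(-3)))/(f + f) = (f + (14 + 9 - 12 + 56*(-1/3)))/((2*f)) = (f + (14 + 9 - 12 - 56/3))*(1/(2*f)) = (f - 23/3)*(1/(2*f)) = (-23/3 + f)*(1/(2*f)) = (-23/3 + f)/(2*f))
71378/Z(V(7)) = 71378/(((1/6)*(-23 + 3*(-10))/(-10))) = 71378/(((1/6)*(-1/10)*(-23 - 30))) = 71378/(((1/6)*(-1/10)*(-53))) = 71378/(53/60) = 71378*(60/53) = 4282680/53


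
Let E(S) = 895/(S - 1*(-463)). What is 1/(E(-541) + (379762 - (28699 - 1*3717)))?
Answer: 78/27671945 ≈ 2.8187e-6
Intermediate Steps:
E(S) = 895/(463 + S) (E(S) = 895/(S + 463) = 895/(463 + S))
1/(E(-541) + (379762 - (28699 - 1*3717))) = 1/(895/(463 - 541) + (379762 - (28699 - 1*3717))) = 1/(895/(-78) + (379762 - (28699 - 3717))) = 1/(895*(-1/78) + (379762 - 1*24982)) = 1/(-895/78 + (379762 - 24982)) = 1/(-895/78 + 354780) = 1/(27671945/78) = 78/27671945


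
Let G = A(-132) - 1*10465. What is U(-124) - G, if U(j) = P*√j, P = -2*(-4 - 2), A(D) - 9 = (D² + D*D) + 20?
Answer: -24412 + 24*I*√31 ≈ -24412.0 + 133.63*I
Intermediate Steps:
A(D) = 29 + 2*D² (A(D) = 9 + ((D² + D*D) + 20) = 9 + ((D² + D²) + 20) = 9 + (2*D² + 20) = 9 + (20 + 2*D²) = 29 + 2*D²)
P = 12 (P = -2*(-6) = 12)
G = 24412 (G = (29 + 2*(-132)²) - 1*10465 = (29 + 2*17424) - 10465 = (29 + 34848) - 10465 = 34877 - 10465 = 24412)
U(j) = 12*√j
U(-124) - G = 12*√(-124) - 1*24412 = 12*(2*I*√31) - 24412 = 24*I*√31 - 24412 = -24412 + 24*I*√31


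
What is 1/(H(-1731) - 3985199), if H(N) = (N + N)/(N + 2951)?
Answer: -610/2430973121 ≈ -2.5093e-7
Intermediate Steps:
H(N) = 2*N/(2951 + N) (H(N) = (2*N)/(2951 + N) = 2*N/(2951 + N))
1/(H(-1731) - 3985199) = 1/(2*(-1731)/(2951 - 1731) - 3985199) = 1/(2*(-1731)/1220 - 3985199) = 1/(2*(-1731)*(1/1220) - 3985199) = 1/(-1731/610 - 3985199) = 1/(-2430973121/610) = -610/2430973121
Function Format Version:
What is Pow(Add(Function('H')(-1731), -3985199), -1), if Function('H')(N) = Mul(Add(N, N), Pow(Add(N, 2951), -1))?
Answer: Rational(-610, 2430973121) ≈ -2.5093e-7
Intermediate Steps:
Function('H')(N) = Mul(2, N, Pow(Add(2951, N), -1)) (Function('H')(N) = Mul(Mul(2, N), Pow(Add(2951, N), -1)) = Mul(2, N, Pow(Add(2951, N), -1)))
Pow(Add(Function('H')(-1731), -3985199), -1) = Pow(Add(Mul(2, -1731, Pow(Add(2951, -1731), -1)), -3985199), -1) = Pow(Add(Mul(2, -1731, Pow(1220, -1)), -3985199), -1) = Pow(Add(Mul(2, -1731, Rational(1, 1220)), -3985199), -1) = Pow(Add(Rational(-1731, 610), -3985199), -1) = Pow(Rational(-2430973121, 610), -1) = Rational(-610, 2430973121)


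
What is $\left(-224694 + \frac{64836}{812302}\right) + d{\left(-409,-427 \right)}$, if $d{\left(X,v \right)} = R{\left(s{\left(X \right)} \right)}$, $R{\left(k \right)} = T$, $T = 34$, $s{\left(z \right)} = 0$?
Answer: $- \frac{91245851242}{406151} \approx -2.2466 \cdot 10^{5}$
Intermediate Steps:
$R{\left(k \right)} = 34$
$d{\left(X,v \right)} = 34$
$\left(-224694 + \frac{64836}{812302}\right) + d{\left(-409,-427 \right)} = \left(-224694 + \frac{64836}{812302}\right) + 34 = \left(-224694 + 64836 \cdot \frac{1}{812302}\right) + 34 = \left(-224694 + \frac{32418}{406151}\right) + 34 = - \frac{91259660376}{406151} + 34 = - \frac{91245851242}{406151}$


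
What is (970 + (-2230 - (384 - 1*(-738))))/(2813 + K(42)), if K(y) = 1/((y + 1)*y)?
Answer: -4301892/5080279 ≈ -0.84678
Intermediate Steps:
K(y) = 1/(y*(1 + y)) (K(y) = 1/((1 + y)*y) = 1/(y*(1 + y)))
(970 + (-2230 - (384 - 1*(-738))))/(2813 + K(42)) = (970 + (-2230 - (384 - 1*(-738))))/(2813 + 1/(42*(1 + 42))) = (970 + (-2230 - (384 + 738)))/(2813 + (1/42)/43) = (970 + (-2230 - 1*1122))/(2813 + (1/42)*(1/43)) = (970 + (-2230 - 1122))/(2813 + 1/1806) = (970 - 3352)/(5080279/1806) = -2382*1806/5080279 = -4301892/5080279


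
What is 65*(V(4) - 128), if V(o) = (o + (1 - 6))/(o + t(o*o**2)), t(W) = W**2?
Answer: -6822413/820 ≈ -8320.0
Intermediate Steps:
V(o) = (-5 + o)/(o + o**6) (V(o) = (o + (1 - 6))/(o + (o*o**2)**2) = (o - 5)/(o + (o**3)**2) = (-5 + o)/(o + o**6))
65*(V(4) - 128) = 65*((-5 + 4)/(4 + 4**6) - 128) = 65*(-1/(4 + 4096) - 128) = 65*(-1/4100 - 128) = 65*(-524801/4100) = -6822413/820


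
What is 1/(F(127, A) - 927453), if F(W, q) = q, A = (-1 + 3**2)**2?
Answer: -1/927389 ≈ -1.0783e-6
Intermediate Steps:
A = 64 (A = (-1 + 9)**2 = 8**2 = 64)
1/(F(127, A) - 927453) = 1/(64 - 927453) = 1/(-927389) = -1/927389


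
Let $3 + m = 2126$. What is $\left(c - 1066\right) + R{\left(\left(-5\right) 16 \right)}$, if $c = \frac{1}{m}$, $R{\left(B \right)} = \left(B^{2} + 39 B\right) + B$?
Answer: $\frac{4530483}{2123} \approx 2134.0$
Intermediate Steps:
$m = 2123$ ($m = -3 + 2126 = 2123$)
$R{\left(B \right)} = B^{2} + 40 B$
$c = \frac{1}{2123} \approx 0.00047103$
$\left(c - 1066\right) + R{\left(\left(-5\right) 16 \right)} = \left(\frac{1}{2123} - 1066\right) + \left(-5\right) 16 \left(40 - 80\right) = - \frac{2263117}{2123} - 80 \left(40 - 80\right) = - \frac{2263117}{2123} - -3200 = - \frac{2263117}{2123} + 3200 = \frac{4530483}{2123}$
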